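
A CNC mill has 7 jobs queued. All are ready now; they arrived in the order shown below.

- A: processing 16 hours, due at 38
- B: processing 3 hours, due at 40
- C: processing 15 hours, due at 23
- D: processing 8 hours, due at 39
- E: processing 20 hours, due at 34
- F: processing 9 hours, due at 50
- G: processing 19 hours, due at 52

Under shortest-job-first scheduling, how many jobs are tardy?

4

SPT (increasing processing time): B D F C A G E.
B: 0→3, due 40, tardiness 0
D: 3→11, due 39, tardiness 0
F: 11→20, due 50, tardiness 0
C: 20→35, due 23, tardiness 12
A: 35→51, due 38, tardiness 13
G: 51→70, due 52, tardiness 18
E: 70→90, due 34, tardiness 56
Late jobs: 4.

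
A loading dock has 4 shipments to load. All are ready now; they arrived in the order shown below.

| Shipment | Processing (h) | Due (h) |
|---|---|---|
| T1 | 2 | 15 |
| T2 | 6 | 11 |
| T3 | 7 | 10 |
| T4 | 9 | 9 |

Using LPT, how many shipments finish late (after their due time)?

3

LPT (decreasing processing time): T4 T3 T2 T1.
T4: 0→9, due 9, tardiness 0
T3: 9→16, due 10, tardiness 6
T2: 16→22, due 11, tardiness 11
T1: 22→24, due 15, tardiness 9
Late shipments: 3.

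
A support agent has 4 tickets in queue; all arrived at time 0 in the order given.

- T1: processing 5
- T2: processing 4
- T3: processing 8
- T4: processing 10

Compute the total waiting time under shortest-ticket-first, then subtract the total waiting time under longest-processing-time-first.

SPT (increasing processing time): T2 T1 T3 T4.
T2: waits 0, runs 0→4
T1: waits 4, runs 4→9
T3: waits 9, runs 9→17
T4: waits 17, runs 17→27
Sum = 0+4+9+17 = 30.
LPT (decreasing processing time): T4 T3 T1 T2.
T4: waits 0, runs 0→10
T3: waits 10, runs 10→18
T1: waits 18, runs 18→23
T2: waits 23, runs 23→27
Sum = 0+10+18+23 = 51.
Difference = 30 − 51 = -21.

-21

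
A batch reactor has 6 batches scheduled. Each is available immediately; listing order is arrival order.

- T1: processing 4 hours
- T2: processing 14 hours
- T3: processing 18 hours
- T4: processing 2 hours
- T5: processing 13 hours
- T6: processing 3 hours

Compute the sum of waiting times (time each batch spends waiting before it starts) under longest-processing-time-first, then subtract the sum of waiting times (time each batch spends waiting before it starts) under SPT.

LPT (decreasing processing time): T3 T2 T5 T1 T6 T4.
T3: waits 0, runs 0→18
T2: waits 18, runs 18→32
T5: waits 32, runs 32→45
T1: waits 45, runs 45→49
T6: waits 49, runs 49→52
T4: waits 52, runs 52→54
Sum = 0+18+32+45+49+52 = 196.
SPT (increasing processing time): T4 T6 T1 T5 T2 T3.
T4: waits 0, runs 0→2
T6: waits 2, runs 2→5
T1: waits 5, runs 5→9
T5: waits 9, runs 9→22
T2: waits 22, runs 22→36
T3: waits 36, runs 36→54
Sum = 0+2+5+9+22+36 = 74.
Difference = 196 − 74 = 122.

122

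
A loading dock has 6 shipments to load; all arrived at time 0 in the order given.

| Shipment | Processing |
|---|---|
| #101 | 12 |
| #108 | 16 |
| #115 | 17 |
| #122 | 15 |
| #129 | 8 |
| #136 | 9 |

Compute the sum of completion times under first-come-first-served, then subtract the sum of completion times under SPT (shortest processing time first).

55

FIFO (arrival order): #101 #108 #115 #122 #129 #136.
#101: 0→12
#108: 12→28
#115: 28→45
#122: 45→60
#129: 60→68
#136: 68→77
Sum = 12+28+45+60+68+77 = 290.
SPT (increasing processing time): #129 #136 #101 #122 #108 #115.
#129: 0→8
#136: 8→17
#101: 17→29
#122: 29→44
#108: 44→60
#115: 60→77
Sum = 8+17+29+44+60+77 = 235.
Difference = 290 − 235 = 55.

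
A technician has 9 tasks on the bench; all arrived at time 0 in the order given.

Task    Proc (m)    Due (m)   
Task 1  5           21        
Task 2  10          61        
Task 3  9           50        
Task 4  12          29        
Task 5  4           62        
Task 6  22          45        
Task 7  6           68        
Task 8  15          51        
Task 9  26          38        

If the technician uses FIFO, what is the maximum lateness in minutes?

FIFO (arrival order): Task 1 Task 2 Task 3 Task 4 Task 5 Task 6 Task 7 Task 8 Task 9.
Task 1: 0→5, due 21, lateness -16
Task 2: 5→15, due 61, lateness -46
Task 3: 15→24, due 50, lateness -26
Task 4: 24→36, due 29, lateness 7
Task 5: 36→40, due 62, lateness -22
Task 6: 40→62, due 45, lateness 17
Task 7: 62→68, due 68, lateness 0
Task 8: 68→83, due 51, lateness 32
Task 9: 83→109, due 38, lateness 71
Maximum = 71.

71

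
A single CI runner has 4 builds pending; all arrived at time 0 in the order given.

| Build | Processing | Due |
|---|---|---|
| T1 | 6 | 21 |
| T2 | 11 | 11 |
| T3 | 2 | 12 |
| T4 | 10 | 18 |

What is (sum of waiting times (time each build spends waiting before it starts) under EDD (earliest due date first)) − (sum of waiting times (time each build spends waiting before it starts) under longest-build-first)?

-12

EDD (increasing due date): T2 T3 T4 T1.
T2: waits 0, runs 0→11
T3: waits 11, runs 11→13
T4: waits 13, runs 13→23
T1: waits 23, runs 23→29
Sum = 0+11+13+23 = 47.
LPT (decreasing processing time): T2 T4 T1 T3.
T2: waits 0, runs 0→11
T4: waits 11, runs 11→21
T1: waits 21, runs 21→27
T3: waits 27, runs 27→29
Sum = 0+11+21+27 = 59.
Difference = 47 − 59 = -12.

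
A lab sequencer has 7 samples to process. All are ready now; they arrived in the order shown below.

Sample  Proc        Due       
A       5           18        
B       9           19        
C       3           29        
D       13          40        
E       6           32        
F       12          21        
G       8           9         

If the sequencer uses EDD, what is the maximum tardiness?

EDD (increasing due date): G A B F C E D.
G: 0→8, due 9, tardiness 0
A: 8→13, due 18, tardiness 0
B: 13→22, due 19, tardiness 3
F: 22→34, due 21, tardiness 13
C: 34→37, due 29, tardiness 8
E: 37→43, due 32, tardiness 11
D: 43→56, due 40, tardiness 16
Maximum = 16.

16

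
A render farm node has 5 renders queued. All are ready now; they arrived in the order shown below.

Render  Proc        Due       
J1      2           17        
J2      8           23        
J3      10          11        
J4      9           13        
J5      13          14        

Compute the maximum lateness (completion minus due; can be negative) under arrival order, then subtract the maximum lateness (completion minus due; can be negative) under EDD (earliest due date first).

FIFO (arrival order): J1 J2 J3 J4 J5.
J1: 0→2, due 17, lateness -15
J2: 2→10, due 23, lateness -13
J3: 10→20, due 11, lateness 9
J4: 20→29, due 13, lateness 16
J5: 29→42, due 14, lateness 28
Maximum = 28.
EDD (increasing due date): J3 J4 J5 J1 J2.
J3: 0→10, due 11, lateness -1
J4: 10→19, due 13, lateness 6
J5: 19→32, due 14, lateness 18
J1: 32→34, due 17, lateness 17
J2: 34→42, due 23, lateness 19
Maximum = 19.
Difference = 28 − 19 = 9.

9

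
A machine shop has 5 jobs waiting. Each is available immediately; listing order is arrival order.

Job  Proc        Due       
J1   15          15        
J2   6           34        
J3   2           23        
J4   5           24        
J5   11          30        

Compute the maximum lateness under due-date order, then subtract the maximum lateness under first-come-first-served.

EDD (increasing due date): J1 J3 J4 J5 J2.
J1: 0→15, due 15, lateness 0
J3: 15→17, due 23, lateness -6
J4: 17→22, due 24, lateness -2
J5: 22→33, due 30, lateness 3
J2: 33→39, due 34, lateness 5
Maximum = 5.
FIFO (arrival order): J1 J2 J3 J4 J5.
J1: 0→15, due 15, lateness 0
J2: 15→21, due 34, lateness -13
J3: 21→23, due 23, lateness 0
J4: 23→28, due 24, lateness 4
J5: 28→39, due 30, lateness 9
Maximum = 9.
Difference = 5 − 9 = -4.

-4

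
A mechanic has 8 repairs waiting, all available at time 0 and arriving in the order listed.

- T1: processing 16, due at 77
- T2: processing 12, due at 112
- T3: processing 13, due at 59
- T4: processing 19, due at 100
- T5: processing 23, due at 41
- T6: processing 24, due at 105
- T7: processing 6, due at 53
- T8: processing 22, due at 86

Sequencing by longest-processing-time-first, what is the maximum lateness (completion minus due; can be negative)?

82

LPT (decreasing processing time): T6 T5 T8 T4 T1 T3 T2 T7.
T6: 0→24, due 105, lateness -81
T5: 24→47, due 41, lateness 6
T8: 47→69, due 86, lateness -17
T4: 69→88, due 100, lateness -12
T1: 88→104, due 77, lateness 27
T3: 104→117, due 59, lateness 58
T2: 117→129, due 112, lateness 17
T7: 129→135, due 53, lateness 82
Maximum = 82.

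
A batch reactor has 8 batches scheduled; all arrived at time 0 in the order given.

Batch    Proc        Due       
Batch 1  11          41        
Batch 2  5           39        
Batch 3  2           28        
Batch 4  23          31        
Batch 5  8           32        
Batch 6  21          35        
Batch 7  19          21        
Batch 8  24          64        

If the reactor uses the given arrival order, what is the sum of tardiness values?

FIFO (arrival order): Batch 1 Batch 2 Batch 3 Batch 4 Batch 5 Batch 6 Batch 7 Batch 8.
Batch 1: 0→11, due 41, tardiness 0
Batch 2: 11→16, due 39, tardiness 0
Batch 3: 16→18, due 28, tardiness 0
Batch 4: 18→41, due 31, tardiness 10
Batch 5: 41→49, due 32, tardiness 17
Batch 6: 49→70, due 35, tardiness 35
Batch 7: 70→89, due 21, tardiness 68
Batch 8: 89→113, due 64, tardiness 49
Sum = 0+0+0+10+17+35+68+49 = 179.

179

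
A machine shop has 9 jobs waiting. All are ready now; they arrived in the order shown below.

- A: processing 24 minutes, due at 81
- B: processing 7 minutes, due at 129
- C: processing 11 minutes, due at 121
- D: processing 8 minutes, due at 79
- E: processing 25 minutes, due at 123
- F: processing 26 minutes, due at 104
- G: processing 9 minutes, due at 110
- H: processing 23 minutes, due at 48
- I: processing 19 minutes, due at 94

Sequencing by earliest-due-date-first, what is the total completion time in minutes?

809

EDD (increasing due date): H D A I F G C E B.
H: 0→23
D: 23→31
A: 31→55
I: 55→74
F: 74→100
G: 100→109
C: 109→120
E: 120→145
B: 145→152
Sum = 23+31+55+74+100+109+120+145+152 = 809.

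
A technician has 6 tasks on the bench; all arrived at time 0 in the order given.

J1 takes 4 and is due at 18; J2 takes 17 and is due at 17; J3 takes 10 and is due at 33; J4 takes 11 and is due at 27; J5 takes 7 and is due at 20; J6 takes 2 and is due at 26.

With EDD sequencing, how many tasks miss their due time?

EDD (increasing due date): J2 J1 J5 J6 J4 J3.
J2: 0→17, due 17, tardiness 0
J1: 17→21, due 18, tardiness 3
J5: 21→28, due 20, tardiness 8
J6: 28→30, due 26, tardiness 4
J4: 30→41, due 27, tardiness 14
J3: 41→51, due 33, tardiness 18
Late tasks: 5.

5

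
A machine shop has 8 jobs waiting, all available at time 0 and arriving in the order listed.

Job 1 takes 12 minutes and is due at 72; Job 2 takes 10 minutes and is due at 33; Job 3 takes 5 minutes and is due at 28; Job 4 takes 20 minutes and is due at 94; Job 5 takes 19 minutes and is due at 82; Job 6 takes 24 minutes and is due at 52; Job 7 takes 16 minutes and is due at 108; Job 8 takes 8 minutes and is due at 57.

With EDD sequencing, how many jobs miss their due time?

2

EDD (increasing due date): Job 3 Job 2 Job 6 Job 8 Job 1 Job 5 Job 4 Job 7.
Job 3: 0→5, due 28, tardiness 0
Job 2: 5→15, due 33, tardiness 0
Job 6: 15→39, due 52, tardiness 0
Job 8: 39→47, due 57, tardiness 0
Job 1: 47→59, due 72, tardiness 0
Job 5: 59→78, due 82, tardiness 0
Job 4: 78→98, due 94, tardiness 4
Job 7: 98→114, due 108, tardiness 6
Late jobs: 2.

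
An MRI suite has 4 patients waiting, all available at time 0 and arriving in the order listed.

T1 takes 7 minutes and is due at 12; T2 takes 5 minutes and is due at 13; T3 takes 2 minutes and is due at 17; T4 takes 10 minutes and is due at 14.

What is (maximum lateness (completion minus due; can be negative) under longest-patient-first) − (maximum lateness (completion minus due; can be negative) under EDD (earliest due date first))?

1

LPT (decreasing processing time): T4 T1 T2 T3.
T4: 0→10, due 14, lateness -4
T1: 10→17, due 12, lateness 5
T2: 17→22, due 13, lateness 9
T3: 22→24, due 17, lateness 7
Maximum = 9.
EDD (increasing due date): T1 T2 T4 T3.
T1: 0→7, due 12, lateness -5
T2: 7→12, due 13, lateness -1
T4: 12→22, due 14, lateness 8
T3: 22→24, due 17, lateness 7
Maximum = 8.
Difference = 9 − 8 = 1.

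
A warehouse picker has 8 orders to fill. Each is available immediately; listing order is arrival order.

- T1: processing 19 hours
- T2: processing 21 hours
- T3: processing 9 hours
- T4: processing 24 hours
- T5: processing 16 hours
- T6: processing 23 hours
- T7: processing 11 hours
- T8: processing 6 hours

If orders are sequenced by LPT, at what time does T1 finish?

87

LPT (decreasing processing time): T4 T6 T2 T1 T5 T7 T3 T8.
T4: 0→24
T6: 24→47
T2: 47→68
T1: 68→87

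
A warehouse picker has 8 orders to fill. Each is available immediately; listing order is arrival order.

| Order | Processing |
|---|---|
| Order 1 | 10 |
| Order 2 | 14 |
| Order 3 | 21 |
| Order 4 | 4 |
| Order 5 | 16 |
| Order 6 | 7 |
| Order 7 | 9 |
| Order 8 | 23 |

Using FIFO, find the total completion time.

FIFO (arrival order): Order 1 Order 2 Order 3 Order 4 Order 5 Order 6 Order 7 Order 8.
Order 1: 0→10
Order 2: 10→24
Order 3: 24→45
Order 4: 45→49
Order 5: 49→65
Order 6: 65→72
Order 7: 72→81
Order 8: 81→104
Sum = 10+24+45+49+65+72+81+104 = 450.

450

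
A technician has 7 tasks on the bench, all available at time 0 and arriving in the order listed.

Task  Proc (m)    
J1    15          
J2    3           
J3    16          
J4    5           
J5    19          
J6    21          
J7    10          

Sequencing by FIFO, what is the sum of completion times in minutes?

FIFO (arrival order): J1 J2 J3 J4 J5 J6 J7.
J1: 0→15
J2: 15→18
J3: 18→34
J4: 34→39
J5: 39→58
J6: 58→79
J7: 79→89
Sum = 15+18+34+39+58+79+89 = 332.

332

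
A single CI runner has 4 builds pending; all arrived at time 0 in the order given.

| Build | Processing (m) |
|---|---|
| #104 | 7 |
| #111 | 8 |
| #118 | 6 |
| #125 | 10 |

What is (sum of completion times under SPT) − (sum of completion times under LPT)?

-13

SPT (increasing processing time): #118 #104 #111 #125.
#118: 0→6
#104: 6→13
#111: 13→21
#125: 21→31
Sum = 6+13+21+31 = 71.
LPT (decreasing processing time): #125 #111 #104 #118.
#125: 0→10
#111: 10→18
#104: 18→25
#118: 25→31
Sum = 10+18+25+31 = 84.
Difference = 71 − 84 = -13.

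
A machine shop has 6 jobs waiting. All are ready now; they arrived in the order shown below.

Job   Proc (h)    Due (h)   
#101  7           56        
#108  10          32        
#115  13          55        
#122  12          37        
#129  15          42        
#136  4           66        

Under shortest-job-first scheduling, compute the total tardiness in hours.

SPT (increasing processing time): #136 #101 #108 #122 #115 #129.
#136: 0→4, due 66, tardiness 0
#101: 4→11, due 56, tardiness 0
#108: 11→21, due 32, tardiness 0
#122: 21→33, due 37, tardiness 0
#115: 33→46, due 55, tardiness 0
#129: 46→61, due 42, tardiness 19
Sum = 0+0+0+0+0+19 = 19.

19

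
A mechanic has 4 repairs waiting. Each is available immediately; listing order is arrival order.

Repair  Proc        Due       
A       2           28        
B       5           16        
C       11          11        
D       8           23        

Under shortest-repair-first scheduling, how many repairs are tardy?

SPT (increasing processing time): A B D C.
A: 0→2, due 28, tardiness 0
B: 2→7, due 16, tardiness 0
D: 7→15, due 23, tardiness 0
C: 15→26, due 11, tardiness 15
Late repairs: 1.

1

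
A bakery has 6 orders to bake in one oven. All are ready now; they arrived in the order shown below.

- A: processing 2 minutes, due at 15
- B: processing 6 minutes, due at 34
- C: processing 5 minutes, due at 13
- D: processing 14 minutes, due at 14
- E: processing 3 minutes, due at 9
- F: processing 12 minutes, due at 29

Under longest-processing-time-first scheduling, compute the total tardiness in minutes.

82

LPT (decreasing processing time): D F B C E A.
D: 0→14, due 14, tardiness 0
F: 14→26, due 29, tardiness 0
B: 26→32, due 34, tardiness 0
C: 32→37, due 13, tardiness 24
E: 37→40, due 9, tardiness 31
A: 40→42, due 15, tardiness 27
Sum = 0+0+0+24+31+27 = 82.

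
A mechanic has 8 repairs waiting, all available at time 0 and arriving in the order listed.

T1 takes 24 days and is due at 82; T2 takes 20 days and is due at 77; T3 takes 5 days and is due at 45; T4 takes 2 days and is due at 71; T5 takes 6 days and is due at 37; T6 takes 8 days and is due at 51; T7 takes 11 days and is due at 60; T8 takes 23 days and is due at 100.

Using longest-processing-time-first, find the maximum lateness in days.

LPT (decreasing processing time): T1 T8 T2 T7 T6 T5 T3 T4.
T1: 0→24, due 82, lateness -58
T8: 24→47, due 100, lateness -53
T2: 47→67, due 77, lateness -10
T7: 67→78, due 60, lateness 18
T6: 78→86, due 51, lateness 35
T5: 86→92, due 37, lateness 55
T3: 92→97, due 45, lateness 52
T4: 97→99, due 71, lateness 28
Maximum = 55.

55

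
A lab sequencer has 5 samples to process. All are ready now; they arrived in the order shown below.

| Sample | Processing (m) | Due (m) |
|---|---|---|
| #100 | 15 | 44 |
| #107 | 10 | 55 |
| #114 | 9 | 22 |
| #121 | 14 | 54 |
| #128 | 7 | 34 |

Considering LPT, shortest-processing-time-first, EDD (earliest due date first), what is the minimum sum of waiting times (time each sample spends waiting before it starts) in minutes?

LPT (decreasing processing time): #100 #121 #107 #114 #128.
#100: waits 0, runs 0→15
#121: waits 15, runs 15→29
#107: waits 29, runs 29→39
#114: waits 39, runs 39→48
#128: waits 48, runs 48→55
Sum = 0+15+29+39+48 = 131.
SPT (increasing processing time): #128 #114 #107 #121 #100.
#128: waits 0, runs 0→7
#114: waits 7, runs 7→16
#107: waits 16, runs 16→26
#121: waits 26, runs 26→40
#100: waits 40, runs 40→55
Sum = 0+7+16+26+40 = 89.
EDD (increasing due date): #114 #128 #100 #121 #107.
#114: waits 0, runs 0→9
#128: waits 9, runs 9→16
#100: waits 16, runs 16→31
#121: waits 31, runs 31→45
#107: waits 45, runs 45→55
Sum = 0+9+16+31+45 = 101.
LPT 131, SPT 89, EDD 101 → minimum 89.

89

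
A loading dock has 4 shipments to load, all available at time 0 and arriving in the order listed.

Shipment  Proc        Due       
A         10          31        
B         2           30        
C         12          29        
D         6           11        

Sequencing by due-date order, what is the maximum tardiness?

EDD (increasing due date): D C B A.
D: 0→6, due 11, tardiness 0
C: 6→18, due 29, tardiness 0
B: 18→20, due 30, tardiness 0
A: 20→30, due 31, tardiness 0
Maximum = 0.

0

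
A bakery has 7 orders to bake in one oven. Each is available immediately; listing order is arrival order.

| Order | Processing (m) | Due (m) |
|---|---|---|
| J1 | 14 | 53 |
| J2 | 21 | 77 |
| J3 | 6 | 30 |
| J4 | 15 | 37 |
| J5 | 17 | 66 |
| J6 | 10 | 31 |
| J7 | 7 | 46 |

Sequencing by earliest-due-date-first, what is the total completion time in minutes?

EDD (increasing due date): J3 J6 J4 J7 J1 J5 J2.
J3: 0→6
J6: 6→16
J4: 16→31
J7: 31→38
J1: 38→52
J5: 52→69
J2: 69→90
Sum = 6+16+31+38+52+69+90 = 302.

302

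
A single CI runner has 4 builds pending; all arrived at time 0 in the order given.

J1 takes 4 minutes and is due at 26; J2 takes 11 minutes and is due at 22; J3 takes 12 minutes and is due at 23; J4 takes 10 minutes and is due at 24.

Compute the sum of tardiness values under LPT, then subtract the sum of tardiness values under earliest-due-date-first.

LPT (decreasing processing time): J3 J2 J4 J1.
J3: 0→12, due 23, tardiness 0
J2: 12→23, due 22, tardiness 1
J4: 23→33, due 24, tardiness 9
J1: 33→37, due 26, tardiness 11
Sum = 0+1+9+11 = 21.
EDD (increasing due date): J2 J3 J4 J1.
J2: 0→11, due 22, tardiness 0
J3: 11→23, due 23, tardiness 0
J4: 23→33, due 24, tardiness 9
J1: 33→37, due 26, tardiness 11
Sum = 0+0+9+11 = 20.
Difference = 21 − 20 = 1.

1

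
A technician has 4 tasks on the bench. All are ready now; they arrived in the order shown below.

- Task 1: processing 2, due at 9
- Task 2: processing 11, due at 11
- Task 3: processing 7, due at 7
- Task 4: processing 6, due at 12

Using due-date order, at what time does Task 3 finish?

EDD (increasing due date): Task 3 Task 1 Task 2 Task 4.
Task 3: 0→7

7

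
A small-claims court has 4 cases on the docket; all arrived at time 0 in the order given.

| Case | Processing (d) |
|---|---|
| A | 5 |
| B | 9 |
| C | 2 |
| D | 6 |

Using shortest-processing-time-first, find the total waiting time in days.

22

SPT (increasing processing time): C A D B.
C: waits 0, runs 0→2
A: waits 2, runs 2→7
D: waits 7, runs 7→13
B: waits 13, runs 13→22
Sum = 0+2+7+13 = 22.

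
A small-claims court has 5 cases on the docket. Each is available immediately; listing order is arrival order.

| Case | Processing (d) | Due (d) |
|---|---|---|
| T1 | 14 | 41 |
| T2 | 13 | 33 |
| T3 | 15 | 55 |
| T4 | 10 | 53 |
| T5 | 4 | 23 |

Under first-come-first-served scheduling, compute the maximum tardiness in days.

FIFO (arrival order): T1 T2 T3 T4 T5.
T1: 0→14, due 41, tardiness 0
T2: 14→27, due 33, tardiness 0
T3: 27→42, due 55, tardiness 0
T4: 42→52, due 53, tardiness 0
T5: 52→56, due 23, tardiness 33
Maximum = 33.

33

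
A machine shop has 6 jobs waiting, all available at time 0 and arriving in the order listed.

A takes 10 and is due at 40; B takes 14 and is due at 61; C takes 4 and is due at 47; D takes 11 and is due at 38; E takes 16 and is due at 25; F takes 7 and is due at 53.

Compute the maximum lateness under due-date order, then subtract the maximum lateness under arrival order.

EDD (increasing due date): E D A C F B.
E: 0→16, due 25, lateness -9
D: 16→27, due 38, lateness -11
A: 27→37, due 40, lateness -3
C: 37→41, due 47, lateness -6
F: 41→48, due 53, lateness -5
B: 48→62, due 61, lateness 1
Maximum = 1.
FIFO (arrival order): A B C D E F.
A: 0→10, due 40, lateness -30
B: 10→24, due 61, lateness -37
C: 24→28, due 47, lateness -19
D: 28→39, due 38, lateness 1
E: 39→55, due 25, lateness 30
F: 55→62, due 53, lateness 9
Maximum = 30.
Difference = 1 − 30 = -29.

-29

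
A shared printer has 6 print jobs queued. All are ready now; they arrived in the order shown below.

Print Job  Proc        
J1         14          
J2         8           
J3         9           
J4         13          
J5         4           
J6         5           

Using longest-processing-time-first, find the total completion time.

LPT (decreasing processing time): J1 J4 J3 J2 J6 J5.
J1: 0→14
J4: 14→27
J3: 27→36
J2: 36→44
J6: 44→49
J5: 49→53
Sum = 14+27+36+44+49+53 = 223.

223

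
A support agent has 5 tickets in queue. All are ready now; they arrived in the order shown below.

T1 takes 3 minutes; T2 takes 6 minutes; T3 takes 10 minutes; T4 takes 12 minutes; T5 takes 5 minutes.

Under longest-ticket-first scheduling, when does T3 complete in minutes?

LPT (decreasing processing time): T4 T3 T2 T5 T1.
T4: 0→12
T3: 12→22

22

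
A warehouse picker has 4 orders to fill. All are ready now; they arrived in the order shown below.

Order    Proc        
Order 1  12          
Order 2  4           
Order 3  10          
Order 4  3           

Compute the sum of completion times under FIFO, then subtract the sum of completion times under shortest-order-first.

FIFO (arrival order): Order 1 Order 2 Order 3 Order 4.
Order 1: 0→12
Order 2: 12→16
Order 3: 16→26
Order 4: 26→29
Sum = 12+16+26+29 = 83.
SPT (increasing processing time): Order 4 Order 2 Order 3 Order 1.
Order 4: 0→3
Order 2: 3→7
Order 3: 7→17
Order 1: 17→29
Sum = 3+7+17+29 = 56.
Difference = 83 − 56 = 27.

27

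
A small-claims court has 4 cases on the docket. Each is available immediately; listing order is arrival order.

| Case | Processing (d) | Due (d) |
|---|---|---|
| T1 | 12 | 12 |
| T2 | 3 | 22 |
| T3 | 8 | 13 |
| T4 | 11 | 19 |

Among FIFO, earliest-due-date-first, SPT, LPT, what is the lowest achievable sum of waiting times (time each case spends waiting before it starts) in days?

36

FIFO (arrival order): T1 T2 T3 T4.
T1: waits 0, runs 0→12
T2: waits 12, runs 12→15
T3: waits 15, runs 15→23
T4: waits 23, runs 23→34
Sum = 0+12+15+23 = 50.
EDD (increasing due date): T1 T3 T4 T2.
T1: waits 0, runs 0→12
T3: waits 12, runs 12→20
T4: waits 20, runs 20→31
T2: waits 31, runs 31→34
Sum = 0+12+20+31 = 63.
SPT (increasing processing time): T2 T3 T4 T1.
T2: waits 0, runs 0→3
T3: waits 3, runs 3→11
T4: waits 11, runs 11→22
T1: waits 22, runs 22→34
Sum = 0+3+11+22 = 36.
LPT (decreasing processing time): T1 T4 T3 T2.
T1: waits 0, runs 0→12
T4: waits 12, runs 12→23
T3: waits 23, runs 23→31
T2: waits 31, runs 31→34
Sum = 0+12+23+31 = 66.
FIFO 50, EDD 63, SPT 36, LPT 66 → minimum 36.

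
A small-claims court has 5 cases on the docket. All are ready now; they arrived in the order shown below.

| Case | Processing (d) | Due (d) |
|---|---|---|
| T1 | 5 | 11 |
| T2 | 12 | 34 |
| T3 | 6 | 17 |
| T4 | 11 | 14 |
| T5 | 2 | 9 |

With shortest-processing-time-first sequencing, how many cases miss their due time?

2

SPT (increasing processing time): T5 T1 T3 T4 T2.
T5: 0→2, due 9, tardiness 0
T1: 2→7, due 11, tardiness 0
T3: 7→13, due 17, tardiness 0
T4: 13→24, due 14, tardiness 10
T2: 24→36, due 34, tardiness 2
Late cases: 2.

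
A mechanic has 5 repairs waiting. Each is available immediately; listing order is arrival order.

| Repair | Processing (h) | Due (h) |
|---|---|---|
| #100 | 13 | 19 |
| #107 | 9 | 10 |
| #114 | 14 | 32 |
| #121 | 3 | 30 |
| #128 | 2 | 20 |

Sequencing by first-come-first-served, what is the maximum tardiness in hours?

21

FIFO (arrival order): #100 #107 #114 #121 #128.
#100: 0→13, due 19, tardiness 0
#107: 13→22, due 10, tardiness 12
#114: 22→36, due 32, tardiness 4
#121: 36→39, due 30, tardiness 9
#128: 39→41, due 20, tardiness 21
Maximum = 21.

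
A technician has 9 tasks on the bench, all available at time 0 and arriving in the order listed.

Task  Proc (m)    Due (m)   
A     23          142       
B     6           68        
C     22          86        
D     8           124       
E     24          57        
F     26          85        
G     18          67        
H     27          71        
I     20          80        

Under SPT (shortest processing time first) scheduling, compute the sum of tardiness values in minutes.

229

SPT (increasing processing time): B D G I C A E F H.
B: 0→6, due 68, tardiness 0
D: 6→14, due 124, tardiness 0
G: 14→32, due 67, tardiness 0
I: 32→52, due 80, tardiness 0
C: 52→74, due 86, tardiness 0
A: 74→97, due 142, tardiness 0
E: 97→121, due 57, tardiness 64
F: 121→147, due 85, tardiness 62
H: 147→174, due 71, tardiness 103
Sum = 0+0+0+0+0+0+64+62+103 = 229.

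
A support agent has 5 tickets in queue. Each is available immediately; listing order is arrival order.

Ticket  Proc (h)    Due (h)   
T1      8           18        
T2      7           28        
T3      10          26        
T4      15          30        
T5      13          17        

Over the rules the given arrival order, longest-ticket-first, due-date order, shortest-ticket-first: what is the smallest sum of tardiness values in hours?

FIFO (arrival order): T1 T2 T3 T4 T5.
T1: 0→8, due 18, tardiness 0
T2: 8→15, due 28, tardiness 0
T3: 15→25, due 26, tardiness 0
T4: 25→40, due 30, tardiness 10
T5: 40→53, due 17, tardiness 36
Sum = 0+0+0+10+36 = 46.
LPT (decreasing processing time): T4 T5 T3 T1 T2.
T4: 0→15, due 30, tardiness 0
T5: 15→28, due 17, tardiness 11
T3: 28→38, due 26, tardiness 12
T1: 38→46, due 18, tardiness 28
T2: 46→53, due 28, tardiness 25
Sum = 0+11+12+28+25 = 76.
EDD (increasing due date): T5 T1 T3 T2 T4.
T5: 0→13, due 17, tardiness 0
T1: 13→21, due 18, tardiness 3
T3: 21→31, due 26, tardiness 5
T2: 31→38, due 28, tardiness 10
T4: 38→53, due 30, tardiness 23
Sum = 0+3+5+10+23 = 41.
SPT (increasing processing time): T2 T1 T3 T5 T4.
T2: 0→7, due 28, tardiness 0
T1: 7→15, due 18, tardiness 0
T3: 15→25, due 26, tardiness 0
T5: 25→38, due 17, tardiness 21
T4: 38→53, due 30, tardiness 23
Sum = 0+0+0+21+23 = 44.
FIFO 46, LPT 76, EDD 41, SPT 44 → minimum 41.

41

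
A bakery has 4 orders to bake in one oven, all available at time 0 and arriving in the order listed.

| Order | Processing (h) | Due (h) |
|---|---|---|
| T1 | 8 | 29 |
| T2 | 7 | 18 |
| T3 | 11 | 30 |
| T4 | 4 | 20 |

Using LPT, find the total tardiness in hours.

LPT (decreasing processing time): T3 T1 T2 T4.
T3: 0→11, due 30, tardiness 0
T1: 11→19, due 29, tardiness 0
T2: 19→26, due 18, tardiness 8
T4: 26→30, due 20, tardiness 10
Sum = 0+0+8+10 = 18.

18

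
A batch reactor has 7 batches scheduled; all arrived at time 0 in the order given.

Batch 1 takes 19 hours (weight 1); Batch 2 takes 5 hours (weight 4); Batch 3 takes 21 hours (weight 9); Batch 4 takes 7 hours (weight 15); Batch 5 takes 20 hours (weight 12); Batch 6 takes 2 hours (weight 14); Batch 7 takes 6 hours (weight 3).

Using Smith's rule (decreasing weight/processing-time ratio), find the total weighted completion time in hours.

1376

WSPT (decreasing weight/processing-time ratio): Batch 6 Batch 4 Batch 2 Batch 5 Batch 7 Batch 3 Batch 1.
Batch 6: finishes 2, weight 14, w·C = 28
Batch 4: finishes 9, weight 15, w·C = 135
Batch 2: finishes 14, weight 4, w·C = 56
Batch 5: finishes 34, weight 12, w·C = 408
Batch 7: finishes 40, weight 3, w·C = 120
Batch 3: finishes 61, weight 9, w·C = 549
Batch 1: finishes 80, weight 1, w·C = 80
Sum = 28+135+56+408+120+549+80 = 1376.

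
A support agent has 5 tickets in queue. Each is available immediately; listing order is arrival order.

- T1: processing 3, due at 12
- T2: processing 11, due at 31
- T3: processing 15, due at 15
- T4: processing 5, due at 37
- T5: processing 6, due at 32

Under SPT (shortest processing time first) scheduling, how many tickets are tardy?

1

SPT (increasing processing time): T1 T4 T5 T2 T3.
T1: 0→3, due 12, tardiness 0
T4: 3→8, due 37, tardiness 0
T5: 8→14, due 32, tardiness 0
T2: 14→25, due 31, tardiness 0
T3: 25→40, due 15, tardiness 25
Late tickets: 1.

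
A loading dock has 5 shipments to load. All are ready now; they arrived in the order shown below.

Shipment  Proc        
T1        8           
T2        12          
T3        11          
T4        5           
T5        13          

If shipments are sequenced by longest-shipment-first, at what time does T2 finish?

25

LPT (decreasing processing time): T5 T2 T3 T1 T4.
T5: 0→13
T2: 13→25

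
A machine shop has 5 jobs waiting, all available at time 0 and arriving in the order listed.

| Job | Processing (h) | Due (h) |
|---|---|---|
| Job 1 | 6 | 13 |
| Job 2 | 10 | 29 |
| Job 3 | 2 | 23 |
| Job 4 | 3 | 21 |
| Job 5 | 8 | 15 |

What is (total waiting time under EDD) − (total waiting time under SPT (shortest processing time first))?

EDD (increasing due date): Job 1 Job 5 Job 4 Job 3 Job 2.
Job 1: waits 0, runs 0→6
Job 5: waits 6, runs 6→14
Job 4: waits 14, runs 14→17
Job 3: waits 17, runs 17→19
Job 2: waits 19, runs 19→29
Sum = 0+6+14+17+19 = 56.
SPT (increasing processing time): Job 3 Job 4 Job 1 Job 5 Job 2.
Job 3: waits 0, runs 0→2
Job 4: waits 2, runs 2→5
Job 1: waits 5, runs 5→11
Job 5: waits 11, runs 11→19
Job 2: waits 19, runs 19→29
Sum = 0+2+5+11+19 = 37.
Difference = 56 − 37 = 19.

19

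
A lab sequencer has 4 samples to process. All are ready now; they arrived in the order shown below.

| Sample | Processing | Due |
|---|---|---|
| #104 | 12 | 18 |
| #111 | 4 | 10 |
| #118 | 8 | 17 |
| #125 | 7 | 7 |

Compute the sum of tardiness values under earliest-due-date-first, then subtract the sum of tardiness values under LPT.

EDD (increasing due date): #125 #111 #118 #104.
#125: 0→7, due 7, tardiness 0
#111: 7→11, due 10, tardiness 1
#118: 11→19, due 17, tardiness 2
#104: 19→31, due 18, tardiness 13
Sum = 0+1+2+13 = 16.
LPT (decreasing processing time): #104 #118 #125 #111.
#104: 0→12, due 18, tardiness 0
#118: 12→20, due 17, tardiness 3
#125: 20→27, due 7, tardiness 20
#111: 27→31, due 10, tardiness 21
Sum = 0+3+20+21 = 44.
Difference = 16 − 44 = -28.

-28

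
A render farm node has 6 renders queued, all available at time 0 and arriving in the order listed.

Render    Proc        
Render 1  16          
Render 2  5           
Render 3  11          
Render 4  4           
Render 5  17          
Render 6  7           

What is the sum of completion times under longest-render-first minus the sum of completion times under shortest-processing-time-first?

102

LPT (decreasing processing time): Render 5 Render 1 Render 3 Render 6 Render 2 Render 4.
Render 5: 0→17
Render 1: 17→33
Render 3: 33→44
Render 6: 44→51
Render 2: 51→56
Render 4: 56→60
Sum = 17+33+44+51+56+60 = 261.
SPT (increasing processing time): Render 4 Render 2 Render 6 Render 3 Render 1 Render 5.
Render 4: 0→4
Render 2: 4→9
Render 6: 9→16
Render 3: 16→27
Render 1: 27→43
Render 5: 43→60
Sum = 4+9+16+27+43+60 = 159.
Difference = 261 − 159 = 102.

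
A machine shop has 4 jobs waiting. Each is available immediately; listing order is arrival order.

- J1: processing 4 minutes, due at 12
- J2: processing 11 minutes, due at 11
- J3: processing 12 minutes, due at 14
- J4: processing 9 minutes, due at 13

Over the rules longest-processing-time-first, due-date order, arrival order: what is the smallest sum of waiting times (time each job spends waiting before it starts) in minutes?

46

LPT (decreasing processing time): J3 J2 J4 J1.
J3: waits 0, runs 0→12
J2: waits 12, runs 12→23
J4: waits 23, runs 23→32
J1: waits 32, runs 32→36
Sum = 0+12+23+32 = 67.
EDD (increasing due date): J2 J1 J4 J3.
J2: waits 0, runs 0→11
J1: waits 11, runs 11→15
J4: waits 15, runs 15→24
J3: waits 24, runs 24→36
Sum = 0+11+15+24 = 50.
FIFO (arrival order): J1 J2 J3 J4.
J1: waits 0, runs 0→4
J2: waits 4, runs 4→15
J3: waits 15, runs 15→27
J4: waits 27, runs 27→36
Sum = 0+4+15+27 = 46.
LPT 67, EDD 50, FIFO 46 → minimum 46.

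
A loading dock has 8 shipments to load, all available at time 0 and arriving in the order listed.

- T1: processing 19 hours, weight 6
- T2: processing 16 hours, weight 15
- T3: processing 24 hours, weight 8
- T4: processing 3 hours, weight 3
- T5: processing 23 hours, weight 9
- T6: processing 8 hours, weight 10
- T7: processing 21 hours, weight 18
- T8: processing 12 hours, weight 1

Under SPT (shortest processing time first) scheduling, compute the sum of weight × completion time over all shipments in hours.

4423

SPT (increasing processing time): T4 T6 T8 T2 T1 T7 T5 T3.
T4: finishes 3, weight 3, w·C = 9
T6: finishes 11, weight 10, w·C = 110
T8: finishes 23, weight 1, w·C = 23
T2: finishes 39, weight 15, w·C = 585
T1: finishes 58, weight 6, w·C = 348
T7: finishes 79, weight 18, w·C = 1422
T5: finishes 102, weight 9, w·C = 918
T3: finishes 126, weight 8, w·C = 1008
Sum = 9+110+23+585+348+1422+918+1008 = 4423.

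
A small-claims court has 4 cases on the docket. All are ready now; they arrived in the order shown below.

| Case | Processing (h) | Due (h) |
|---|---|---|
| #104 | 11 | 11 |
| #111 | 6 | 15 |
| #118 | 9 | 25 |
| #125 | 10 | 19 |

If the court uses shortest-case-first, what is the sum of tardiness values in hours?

31

SPT (increasing processing time): #111 #118 #125 #104.
#111: 0→6, due 15, tardiness 0
#118: 6→15, due 25, tardiness 0
#125: 15→25, due 19, tardiness 6
#104: 25→36, due 11, tardiness 25
Sum = 0+0+6+25 = 31.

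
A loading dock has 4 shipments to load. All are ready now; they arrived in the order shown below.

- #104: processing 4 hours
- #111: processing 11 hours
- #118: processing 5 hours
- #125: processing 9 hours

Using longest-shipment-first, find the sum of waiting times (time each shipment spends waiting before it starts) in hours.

LPT (decreasing processing time): #111 #125 #118 #104.
#111: waits 0, runs 0→11
#125: waits 11, runs 11→20
#118: waits 20, runs 20→25
#104: waits 25, runs 25→29
Sum = 0+11+20+25 = 56.

56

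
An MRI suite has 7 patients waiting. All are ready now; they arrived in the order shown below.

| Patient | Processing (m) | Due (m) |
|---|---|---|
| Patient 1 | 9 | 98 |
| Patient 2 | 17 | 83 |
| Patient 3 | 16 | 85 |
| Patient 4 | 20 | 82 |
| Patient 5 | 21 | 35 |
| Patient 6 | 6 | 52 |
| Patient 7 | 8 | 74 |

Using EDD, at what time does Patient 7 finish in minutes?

35

EDD (increasing due date): Patient 5 Patient 6 Patient 7 Patient 4 Patient 2 Patient 3 Patient 1.
Patient 5: 0→21
Patient 6: 21→27
Patient 7: 27→35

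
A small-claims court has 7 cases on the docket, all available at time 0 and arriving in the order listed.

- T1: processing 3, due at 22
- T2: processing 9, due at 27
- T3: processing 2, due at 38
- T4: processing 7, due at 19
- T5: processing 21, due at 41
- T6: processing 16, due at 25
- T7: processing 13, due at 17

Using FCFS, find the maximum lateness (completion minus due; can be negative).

54

FIFO (arrival order): T1 T2 T3 T4 T5 T6 T7.
T1: 0→3, due 22, lateness -19
T2: 3→12, due 27, lateness -15
T3: 12→14, due 38, lateness -24
T4: 14→21, due 19, lateness 2
T5: 21→42, due 41, lateness 1
T6: 42→58, due 25, lateness 33
T7: 58→71, due 17, lateness 54
Maximum = 54.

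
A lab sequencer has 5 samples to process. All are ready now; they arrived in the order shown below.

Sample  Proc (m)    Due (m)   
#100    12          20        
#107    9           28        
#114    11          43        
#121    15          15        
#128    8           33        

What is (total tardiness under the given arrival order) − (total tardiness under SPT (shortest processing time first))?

FIFO (arrival order): #100 #107 #114 #121 #128.
#100: 0→12, due 20, tardiness 0
#107: 12→21, due 28, tardiness 0
#114: 21→32, due 43, tardiness 0
#121: 32→47, due 15, tardiness 32
#128: 47→55, due 33, tardiness 22
Sum = 0+0+0+32+22 = 54.
SPT (increasing processing time): #128 #107 #114 #100 #121.
#128: 0→8, due 33, tardiness 0
#107: 8→17, due 28, tardiness 0
#114: 17→28, due 43, tardiness 0
#100: 28→40, due 20, tardiness 20
#121: 40→55, due 15, tardiness 40
Sum = 0+0+0+20+40 = 60.
Difference = 54 − 60 = -6.

-6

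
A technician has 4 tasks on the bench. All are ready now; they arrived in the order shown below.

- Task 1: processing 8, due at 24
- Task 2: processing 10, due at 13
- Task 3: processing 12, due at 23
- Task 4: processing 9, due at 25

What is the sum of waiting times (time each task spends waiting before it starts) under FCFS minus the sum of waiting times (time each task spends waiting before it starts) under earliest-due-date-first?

FIFO (arrival order): Task 1 Task 2 Task 3 Task 4.
Task 1: waits 0, runs 0→8
Task 2: waits 8, runs 8→18
Task 3: waits 18, runs 18→30
Task 4: waits 30, runs 30→39
Sum = 0+8+18+30 = 56.
EDD (increasing due date): Task 2 Task 3 Task 1 Task 4.
Task 2: waits 0, runs 0→10
Task 3: waits 10, runs 10→22
Task 1: waits 22, runs 22→30
Task 4: waits 30, runs 30→39
Sum = 0+10+22+30 = 62.
Difference = 56 − 62 = -6.

-6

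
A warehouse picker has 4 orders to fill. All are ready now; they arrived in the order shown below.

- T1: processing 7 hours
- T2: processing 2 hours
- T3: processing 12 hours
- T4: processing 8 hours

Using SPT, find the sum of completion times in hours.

SPT (increasing processing time): T2 T1 T4 T3.
T2: 0→2
T1: 2→9
T4: 9→17
T3: 17→29
Sum = 2+9+17+29 = 57.

57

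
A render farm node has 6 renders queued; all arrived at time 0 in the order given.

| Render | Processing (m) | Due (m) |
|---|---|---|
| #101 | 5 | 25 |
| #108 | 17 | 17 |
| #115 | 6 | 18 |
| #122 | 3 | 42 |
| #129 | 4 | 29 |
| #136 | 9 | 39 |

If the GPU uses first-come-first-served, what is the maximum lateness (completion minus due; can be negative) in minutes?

10

FIFO (arrival order): #101 #108 #115 #122 #129 #136.
#101: 0→5, due 25, lateness -20
#108: 5→22, due 17, lateness 5
#115: 22→28, due 18, lateness 10
#122: 28→31, due 42, lateness -11
#129: 31→35, due 29, lateness 6
#136: 35→44, due 39, lateness 5
Maximum = 10.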